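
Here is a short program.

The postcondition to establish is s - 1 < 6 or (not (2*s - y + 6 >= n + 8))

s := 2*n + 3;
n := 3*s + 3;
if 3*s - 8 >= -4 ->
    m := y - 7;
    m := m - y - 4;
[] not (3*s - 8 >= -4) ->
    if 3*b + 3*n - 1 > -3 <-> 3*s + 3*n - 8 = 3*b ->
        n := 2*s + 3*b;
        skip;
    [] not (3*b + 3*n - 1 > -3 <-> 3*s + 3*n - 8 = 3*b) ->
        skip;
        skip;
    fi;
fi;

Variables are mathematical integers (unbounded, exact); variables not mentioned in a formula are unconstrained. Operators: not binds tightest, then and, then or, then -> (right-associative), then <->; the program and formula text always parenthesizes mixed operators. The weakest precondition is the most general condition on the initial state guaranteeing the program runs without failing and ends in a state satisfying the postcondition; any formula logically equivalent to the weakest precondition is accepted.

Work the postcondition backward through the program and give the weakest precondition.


Working backward. After the program, the postcondition s - 1 < 6 or (not (2*s - y + 6 >= n + 8)) must hold; in canonical form it is s < 7 or (not (2*s >= n + y + 2)).
Then branch requires s < 7 or (not (2*s >= n + y + 2)); else branch requires ((3*b + 3*n > -2 <-> 3*n + 3*s = 3*b + 8) -> (s < 7 or (not (3*b + y <= -2)))) and ((not (3*b + 3*n > -2 <-> 3*n + 3*s = 3*b + 8)) -> (s < 7 or (not (2*s >= n + y + 2)))).
Before the if: (3*s >= 4 -> (s < 7 or (not (2*s >= n + y + 2)))) and ((not (3*s >= 4)) -> (((3*b + 3*n > -2 <-> 3*n + 3*s = 3*b + 8) -> (s < 7 or (not (3*b + y <= -2)))) and ((not (3*b + 3*n > -2 <-> 3*n + 3*s = 3*b + 8)) -> (s < 7 or (not (2*s >= n + y + 2))))))
Before n := 3*s + 3: (3*s >= 4 -> (s < 7 or (not (s + y <= -5)))) and ((not (3*s >= 4)) -> (((3*b + 9*s > -11 <-> 12*s = 3*b - 1) -> (s < 7 or (not (3*b + y <= -2)))) and ((not (3*b + 9*s > -11 <-> 12*s = 3*b - 1)) -> (s < 7 or (not (s + y <= -5))))))
Before s := 2*n + 3: (6*n >= -5 -> (2*n < 4 or (not (2*n + y <= -8)))) and ((not (6*n >= -5)) -> (((3*b + 18*n > -38 <-> 24*n = 3*b - 37) -> (2*n < 4 or (not (3*b + y <= -2)))) and ((not (3*b + 18*n > -38 <-> 24*n = 3*b - 37)) -> (2*n < 4 or (not (2*n + y <= -8))))))
Answer: WP = (6*n >= -5 -> (2*n < 4 or (not (2*n + y <= -8)))) and ((not (6*n >= -5)) -> (((3*b + 18*n > -38 <-> 24*n = 3*b - 37) -> (2*n < 4 or (not (3*b + y <= -2)))) and ((not (3*b + 18*n > -38 <-> 24*n = 3*b - 37)) -> (2*n < 4 or (not (2*n + y <= -8))))))


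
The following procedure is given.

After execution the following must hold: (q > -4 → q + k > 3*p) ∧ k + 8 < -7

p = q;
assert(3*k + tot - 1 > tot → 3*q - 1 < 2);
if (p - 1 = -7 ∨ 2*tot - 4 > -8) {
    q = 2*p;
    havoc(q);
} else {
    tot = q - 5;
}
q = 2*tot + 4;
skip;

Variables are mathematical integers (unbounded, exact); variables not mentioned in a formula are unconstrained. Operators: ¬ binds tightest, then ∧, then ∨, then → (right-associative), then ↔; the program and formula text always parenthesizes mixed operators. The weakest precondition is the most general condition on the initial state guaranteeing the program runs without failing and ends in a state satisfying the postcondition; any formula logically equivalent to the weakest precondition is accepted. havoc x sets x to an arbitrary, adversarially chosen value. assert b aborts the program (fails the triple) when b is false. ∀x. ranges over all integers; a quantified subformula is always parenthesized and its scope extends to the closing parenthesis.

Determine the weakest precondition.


Working backward. After the program, the postcondition (q > -4 → q + k > 3*p) ∧ k + 8 < -7 must hold; in canonical form it is (q > -4 → k + q > 3*p) ∧ k < -15.
Before skip: (q > -4 → k + q > 3*p) ∧ k < -15
Before q := 2*tot + 4: (2*tot > -8 → k + 2*tot > 3*p - 4) ∧ k < -15
Then branch requires (2*tot > -8 → k + 2*tot > 3*p - 4) ∧ k < -15; else branch requires (2*q > 2 → k + 2*q > 3*p + 6) ∧ k < -15.
Before the if: ((p = -6 ∨ 2*tot > -4) → ((2*tot > -8 → k + 2*tot > 3*p - 4) ∧ k < -15)) ∧ ((¬(p = -6 ∨ 2*tot > -4)) → ((2*q > 2 → k + 2*q > 3*p + 6) ∧ k < -15))
Before assert 3*k + tot - 1 > tot → 3*q - 1 < 2: (3*k > 1 → 3*q < 3) ∧ ((p = -6 ∨ 2*tot > -4) → ((2*tot > -8 → k + 2*tot > 3*p - 4) ∧ k < -15)) ∧ ((¬(p = -6 ∨ 2*tot > -4)) → ((2*q > 2 → k + 2*q > 3*p + 6) ∧ k < -15))
Before p := q: (3*k > 1 → 3*q < 3) ∧ ((q = -6 ∨ 2*tot > -4) → ((2*tot > -8 → k + 2*tot > 3*q - 4) ∧ k < -15)) ∧ ((¬(q = -6 ∨ 2*tot > -4)) → ((2*q > 2 → k > q + 6) ∧ k < -15))
Answer: WP = (3*k > 1 → 3*q < 3) ∧ ((q = -6 ∨ 2*tot > -4) → ((2*tot > -8 → k + 2*tot > 3*q - 4) ∧ k < -15)) ∧ ((¬(q = -6 ∨ 2*tot > -4)) → ((2*q > 2 → k > q + 6) ∧ k < -15))


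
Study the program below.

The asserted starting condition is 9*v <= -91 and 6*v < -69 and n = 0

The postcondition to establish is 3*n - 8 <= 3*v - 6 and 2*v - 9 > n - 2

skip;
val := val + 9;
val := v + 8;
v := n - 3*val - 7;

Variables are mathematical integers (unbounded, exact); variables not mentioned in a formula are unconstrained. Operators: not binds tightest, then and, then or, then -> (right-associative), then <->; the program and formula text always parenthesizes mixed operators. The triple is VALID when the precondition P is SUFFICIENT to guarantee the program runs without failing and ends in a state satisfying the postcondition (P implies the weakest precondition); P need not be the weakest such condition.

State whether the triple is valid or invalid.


Working backward. After the program, the postcondition 3*n - 8 <= 3*v - 6 and 2*v - 9 > n - 2 must hold; in canonical form it is 3*n <= 3*v + 2 and 2*v > n + 7.
Before v := n - 3*val - 7: 9*val <= -19 and n > 6*val + 21
Before val := v + 8: 9*v <= -91 and n > 6*v + 69
Before val := val + 9: 9*v <= -91 and n > 6*v + 69
Before skip: 9*v <= -91 and n > 6*v + 69
The weakest precondition is 9*v <= -91 and n > 6*v + 69.
Check whether 9*v <= -91 and 6*v < -69 and n = 0 implies it.
Every state satisfying the precondition satisfies the weakest precondition: the implication holds.
Answer: valid


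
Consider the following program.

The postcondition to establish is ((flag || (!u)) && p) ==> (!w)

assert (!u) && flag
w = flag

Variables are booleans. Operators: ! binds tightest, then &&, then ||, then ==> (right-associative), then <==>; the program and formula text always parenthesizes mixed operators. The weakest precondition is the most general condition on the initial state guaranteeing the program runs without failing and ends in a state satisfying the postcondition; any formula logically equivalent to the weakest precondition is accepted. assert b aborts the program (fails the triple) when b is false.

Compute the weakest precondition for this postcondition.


Working backward. After the program, ((flag || (!u)) && p) ==> (!w) must hold.
Before w := flag: ((flag || (!u)) && p) ==> (!flag)
Before assert (!u) && flag: (!u) && flag && (((flag || (!u)) && p) ==> (!flag))
Answer: WP = (!u) && flag && (((flag || (!u)) && p) ==> (!flag))


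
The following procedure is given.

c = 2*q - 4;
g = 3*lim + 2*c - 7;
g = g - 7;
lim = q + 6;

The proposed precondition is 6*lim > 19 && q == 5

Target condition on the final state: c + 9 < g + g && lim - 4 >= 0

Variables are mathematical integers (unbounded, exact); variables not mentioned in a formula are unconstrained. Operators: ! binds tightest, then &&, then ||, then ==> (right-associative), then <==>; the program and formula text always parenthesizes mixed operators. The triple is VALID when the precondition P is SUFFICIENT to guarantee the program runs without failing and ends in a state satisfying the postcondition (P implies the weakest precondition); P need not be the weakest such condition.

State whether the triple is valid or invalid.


Working backward. After the program, the postcondition c + 9 < g + g && lim - 4 >= 0 must hold; in canonical form it is c < 2*g - 9 && lim >= 4.
Before lim := q + 6: c < 2*g - 9 && q >= -2
Before g := g - 7: c < 2*g - 23 && q >= -2
Before g := 3*lim + 2*c - 7: 3*c + 6*lim > 37 && q >= -2
Before c := 2*q - 4: 6*lim + 6*q > 49 && q >= -2
The weakest precondition is 6*lim + 6*q > 49 && q >= -2.
Check whether 6*lim > 19 && q == 5 implies it.
Every state satisfying the precondition satisfies the weakest precondition: the implication holds.
Answer: valid


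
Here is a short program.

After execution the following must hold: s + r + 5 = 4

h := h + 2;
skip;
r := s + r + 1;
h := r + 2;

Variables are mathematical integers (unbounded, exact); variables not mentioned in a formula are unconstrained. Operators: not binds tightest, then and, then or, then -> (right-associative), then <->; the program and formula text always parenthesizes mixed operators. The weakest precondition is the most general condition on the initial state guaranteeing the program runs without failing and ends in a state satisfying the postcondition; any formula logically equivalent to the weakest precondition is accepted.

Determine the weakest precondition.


Working backward. After the program, the postcondition s + r + 5 = 4 must hold; in canonical form it is r + s = -1.
Before h := r + 2: r + s = -1
Before r := s + r + 1: r + 2*s = -2
Before skip: r + 2*s = -2
Before h := h + 2: r + 2*s = -2
Answer: WP = r + 2*s = -2


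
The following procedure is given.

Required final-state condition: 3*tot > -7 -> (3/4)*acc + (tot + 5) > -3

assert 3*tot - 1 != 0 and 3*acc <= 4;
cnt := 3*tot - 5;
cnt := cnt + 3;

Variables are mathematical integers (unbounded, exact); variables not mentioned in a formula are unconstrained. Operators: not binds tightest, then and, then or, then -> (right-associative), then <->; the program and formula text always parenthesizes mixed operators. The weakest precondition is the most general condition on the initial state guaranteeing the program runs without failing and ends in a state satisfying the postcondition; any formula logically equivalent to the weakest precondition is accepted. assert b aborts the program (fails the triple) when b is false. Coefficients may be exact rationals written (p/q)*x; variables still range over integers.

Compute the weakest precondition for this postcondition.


Working backward. After the program, the postcondition 3*tot > -7 -> (3/4)*acc + (tot + 5) > -3 must hold; in canonical form it is 3*tot > -7 -> (3/4)*acc + tot > -8.
Before cnt := cnt + 3: 3*tot > -7 -> (3/4)*acc + tot > -8
Before cnt := 3*tot - 5: 3*tot > -7 -> (3/4)*acc + tot > -8
Before assert 3*tot - 1 != 0 and 3*acc <= 4: 3*tot != 1 and 3*acc <= 4 and (3*tot > -7 -> (3/4)*acc + tot > -8)
Answer: WP = 3*tot != 1 and 3*acc <= 4 and (3*tot > -7 -> (3/4)*acc + tot > -8)


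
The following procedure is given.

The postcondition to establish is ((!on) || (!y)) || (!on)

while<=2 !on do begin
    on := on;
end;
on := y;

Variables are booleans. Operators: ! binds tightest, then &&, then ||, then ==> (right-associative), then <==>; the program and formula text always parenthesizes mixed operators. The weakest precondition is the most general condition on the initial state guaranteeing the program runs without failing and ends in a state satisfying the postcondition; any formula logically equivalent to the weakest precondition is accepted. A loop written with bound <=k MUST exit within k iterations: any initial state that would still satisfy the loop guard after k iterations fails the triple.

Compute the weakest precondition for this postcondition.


Working backward. After the program, the postcondition ((!on) || (!y)) || (!on) must hold; in canonical form it is (!on) || (!y).
Before on := y: !y
Before the loop (bound <=2), unroll the exhaustion recursion (WP_0 = exit-now case; WP_j = one more guarded iteration, up to j = 2):
  WP_0: on && (!y)
  WP_1: ((!on) ==> (on && (!y))) && (on ==> (!y))
  WP_2: ((!on) ==> (((!on) ==> (on && (!y))) && (on ==> (!y)))) && (on ==> (!y))
So before the loop: ((!on) ==> (((!on) ==> (on && (!y))) && (on ==> (!y)))) && (on ==> (!y))
Answer: WP = ((!on) ==> (((!on) ==> (on && (!y))) && (on ==> (!y)))) && (on ==> (!y))


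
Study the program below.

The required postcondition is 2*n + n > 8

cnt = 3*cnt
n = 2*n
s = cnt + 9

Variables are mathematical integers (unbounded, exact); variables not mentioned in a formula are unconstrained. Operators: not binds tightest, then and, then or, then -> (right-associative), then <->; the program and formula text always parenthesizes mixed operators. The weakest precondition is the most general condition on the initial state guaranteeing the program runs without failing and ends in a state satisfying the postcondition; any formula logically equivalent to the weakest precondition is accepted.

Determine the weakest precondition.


Working backward. After the program, the postcondition 2*n + n > 8 must hold; in canonical form it is 3*n > 8.
Before s := cnt + 9: 3*n > 8
Before n := 2*n: 6*n > 8
Before cnt := 3*cnt: 6*n > 8
Answer: WP = 6*n > 8


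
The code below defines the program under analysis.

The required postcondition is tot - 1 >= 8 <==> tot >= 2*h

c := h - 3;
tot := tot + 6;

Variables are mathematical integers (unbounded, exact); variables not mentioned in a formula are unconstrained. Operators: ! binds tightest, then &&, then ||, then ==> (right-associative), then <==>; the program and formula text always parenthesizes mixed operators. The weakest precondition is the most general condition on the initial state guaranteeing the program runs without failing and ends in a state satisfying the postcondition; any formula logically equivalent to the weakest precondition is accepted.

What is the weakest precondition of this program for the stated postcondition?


Working backward. After the program, the postcondition tot - 1 >= 8 <==> tot >= 2*h must hold; in canonical form it is tot >= 9 <==> tot >= 2*h.
Before tot := tot + 6: tot >= 3 <==> tot >= 2*h - 6
Before c := h - 3: tot >= 3 <==> tot >= 2*h - 6
Answer: WP = tot >= 3 <==> tot >= 2*h - 6


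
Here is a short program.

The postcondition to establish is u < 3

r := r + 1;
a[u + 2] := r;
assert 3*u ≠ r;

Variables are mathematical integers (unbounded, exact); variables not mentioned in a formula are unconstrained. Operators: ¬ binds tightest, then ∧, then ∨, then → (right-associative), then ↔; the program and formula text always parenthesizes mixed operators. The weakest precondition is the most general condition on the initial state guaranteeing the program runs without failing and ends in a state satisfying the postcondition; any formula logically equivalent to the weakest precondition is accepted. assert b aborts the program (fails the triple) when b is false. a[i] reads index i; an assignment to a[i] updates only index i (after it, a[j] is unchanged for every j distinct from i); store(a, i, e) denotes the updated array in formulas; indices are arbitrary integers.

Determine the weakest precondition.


Working backward. After the program, u < 3 must hold.
Before assert 3*u ≠ r: 3*u ≠ r ∧ u < 3
Before a[u + 2] := r: 3*u ≠ r ∧ u < 3
Before r := r + 1: 3*u ≠ r + 1 ∧ u < 3
Answer: WP = 3*u ≠ r + 1 ∧ u < 3


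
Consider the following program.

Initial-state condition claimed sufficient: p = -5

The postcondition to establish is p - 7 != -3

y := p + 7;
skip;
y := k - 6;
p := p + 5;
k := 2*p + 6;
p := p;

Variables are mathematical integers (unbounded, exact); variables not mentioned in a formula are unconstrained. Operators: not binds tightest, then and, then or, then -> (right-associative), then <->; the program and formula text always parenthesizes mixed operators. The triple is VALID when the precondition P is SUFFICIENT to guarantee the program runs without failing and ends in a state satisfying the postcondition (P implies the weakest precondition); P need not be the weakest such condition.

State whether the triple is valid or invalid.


Working backward. After the program, the postcondition p - 7 != -3 must hold; in canonical form it is p != 4.
Before p := p: p != 4
Before k := 2*p + 6: p != 4
Before p := p + 5: p != -1
Before y := k - 6: p != -1
Before skip: p != -1
Before y := p + 7: p != -1
The weakest precondition is p != -1.
Check whether p = -5 implies it.
Every state satisfying the precondition satisfies the weakest precondition: the implication holds.
Answer: valid


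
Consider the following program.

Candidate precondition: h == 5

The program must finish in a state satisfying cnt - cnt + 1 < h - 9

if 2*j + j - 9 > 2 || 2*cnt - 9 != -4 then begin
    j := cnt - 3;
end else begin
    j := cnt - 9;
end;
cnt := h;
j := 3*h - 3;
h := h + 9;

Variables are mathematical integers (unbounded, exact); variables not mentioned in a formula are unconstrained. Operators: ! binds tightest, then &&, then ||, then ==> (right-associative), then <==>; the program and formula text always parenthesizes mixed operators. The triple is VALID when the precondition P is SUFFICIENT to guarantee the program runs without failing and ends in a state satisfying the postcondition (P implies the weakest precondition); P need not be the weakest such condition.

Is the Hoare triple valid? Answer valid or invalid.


Working backward. After the program, the postcondition cnt - cnt + 1 < h - 9 must hold; in canonical form it is h > 10.
Before h := h + 9: h > 1
Before j := 3*h - 3: h > 1
Before cnt := h: h > 1
Then branch requires h > 1; else branch requires h > 1.
Before the if: ((3*j > 11 || 2*cnt != 5) ==> h > 1) && ((!(3*j > 11 || 2*cnt != 5)) ==> h > 1)
The weakest precondition is ((3*j > 11 || 2*cnt != 5) ==> h > 1) && ((!(3*j > 11 || 2*cnt != 5)) ==> h > 1).
Check whether h == 5 implies it.
Every state satisfying the precondition satisfies the weakest precondition: the implication holds.
Answer: valid


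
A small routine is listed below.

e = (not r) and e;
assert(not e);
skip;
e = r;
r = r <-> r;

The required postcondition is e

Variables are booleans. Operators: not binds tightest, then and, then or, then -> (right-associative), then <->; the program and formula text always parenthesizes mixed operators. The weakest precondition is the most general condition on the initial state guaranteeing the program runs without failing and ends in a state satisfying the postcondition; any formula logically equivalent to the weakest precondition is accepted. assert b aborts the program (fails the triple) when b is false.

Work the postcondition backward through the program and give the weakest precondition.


Working backward. After the program, e must hold.
Before r := r <-> r: e
Before e := r: r
Before skip: r
Before assert not e: (not e) and r
Before e := (not r) and e: (not ((not r) and e)) and r
Answer: WP = (not ((not r) and e)) and r


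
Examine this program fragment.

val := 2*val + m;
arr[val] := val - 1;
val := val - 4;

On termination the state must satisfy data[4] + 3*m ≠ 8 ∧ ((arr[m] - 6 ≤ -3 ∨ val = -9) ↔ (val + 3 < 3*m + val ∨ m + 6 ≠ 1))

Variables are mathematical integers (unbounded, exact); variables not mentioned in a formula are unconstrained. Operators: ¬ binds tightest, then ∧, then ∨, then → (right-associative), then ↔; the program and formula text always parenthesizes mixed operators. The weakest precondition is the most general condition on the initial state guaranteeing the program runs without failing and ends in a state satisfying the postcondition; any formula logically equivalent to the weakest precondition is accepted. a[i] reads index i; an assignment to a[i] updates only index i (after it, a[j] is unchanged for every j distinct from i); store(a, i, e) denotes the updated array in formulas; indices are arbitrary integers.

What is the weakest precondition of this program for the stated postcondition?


Working backward. After the program, the postcondition data[4] + 3*m ≠ 8 ∧ ((arr[m] - 6 ≤ -3 ∨ val = -9) ↔ (val + 3 < 3*m + val ∨ m + 6 ≠ 1)) must hold; in canonical form it is data[4] + 3*m ≠ 8 ∧ ((arr[m] ≤ 3 ∨ val = -9) ↔ (3*m > 3 ∨ m ≠ -5)).
Before val := val - 4: data[4] + 3*m ≠ 8 ∧ ((arr[m] ≤ 3 ∨ val = -5) ↔ (3*m > 3 ∨ m ≠ -5))
Before arr[val] := val - 1: data[4] + 3*m ≠ 8 ∧ ((store(arr, val, val - 1)[m] ≤ 3 ∨ val = -5) ↔ (3*m > 3 ∨ m ≠ -5))
Before val := 2*val + m: data[4] + 3*m ≠ 8 ∧ ((store(arr, m + 2*val, m + 2*val - 1)[m] ≤ 3 ∨ m + 2*val = -5) ↔ (3*m > 3 ∨ m ≠ -5))
Answer: WP = data[4] + 3*m ≠ 8 ∧ ((store(arr, m + 2*val, m + 2*val - 1)[m] ≤ 3 ∨ m + 2*val = -5) ↔ (3*m > 3 ∨ m ≠ -5))


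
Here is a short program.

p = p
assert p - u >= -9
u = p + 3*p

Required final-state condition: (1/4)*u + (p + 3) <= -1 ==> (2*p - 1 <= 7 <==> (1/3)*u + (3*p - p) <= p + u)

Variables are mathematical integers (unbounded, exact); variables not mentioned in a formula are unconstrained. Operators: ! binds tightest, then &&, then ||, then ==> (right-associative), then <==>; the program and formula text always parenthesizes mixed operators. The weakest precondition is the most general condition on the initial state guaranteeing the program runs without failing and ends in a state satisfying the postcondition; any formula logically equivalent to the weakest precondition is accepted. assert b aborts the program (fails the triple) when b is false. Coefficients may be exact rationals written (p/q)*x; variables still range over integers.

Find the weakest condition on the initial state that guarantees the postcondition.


Working backward. After the program, the postcondition (1/4)*u + (p + 3) <= -1 ==> (2*p - 1 <= 7 <==> (1/3)*u + (3*p - p) <= p + u) must hold; in canonical form it is p + (1/4)*u <= -4 ==> (2*p <= 8 <==> p <= (2/3)*u).
Before u := p + 3*p: 2*p <= -4 ==> (2*p <= 8 <==> (5/3)*p >= 0)
Before assert p - u >= -9: p >= u - 9 && (2*p <= -4 ==> (2*p <= 8 <==> (5/3)*p >= 0))
Before p := p: p >= u - 9 && (2*p <= -4 ==> (2*p <= 8 <==> (5/3)*p >= 0))
Answer: WP = p >= u - 9 && (2*p <= -4 ==> (2*p <= 8 <==> (5/3)*p >= 0))


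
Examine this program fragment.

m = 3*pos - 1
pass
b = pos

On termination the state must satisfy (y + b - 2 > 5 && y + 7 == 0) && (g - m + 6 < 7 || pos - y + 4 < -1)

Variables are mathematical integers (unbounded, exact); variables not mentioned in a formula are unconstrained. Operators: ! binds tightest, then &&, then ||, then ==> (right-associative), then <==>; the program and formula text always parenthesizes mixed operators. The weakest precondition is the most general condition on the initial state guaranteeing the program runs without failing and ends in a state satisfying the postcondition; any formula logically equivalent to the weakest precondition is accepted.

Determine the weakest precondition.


Working backward. After the program, the postcondition (y + b - 2 > 5 && y + 7 == 0) && (g - m + 6 < 7 || pos - y + 4 < -1) must hold; in canonical form it is b + y > 7 && y == -7 && (g < m + 1 || pos < y - 5).
Before b := pos: pos + y > 7 && y == -7 && (g < m + 1 || pos < y - 5)
Before skip: pos + y > 7 && y == -7 && (g < m + 1 || pos < y - 5)
Before m := 3*pos - 1: pos + y > 7 && y == -7 && (g < 3*pos || pos < y - 5)
Answer: WP = pos + y > 7 && y == -7 && (g < 3*pos || pos < y - 5)


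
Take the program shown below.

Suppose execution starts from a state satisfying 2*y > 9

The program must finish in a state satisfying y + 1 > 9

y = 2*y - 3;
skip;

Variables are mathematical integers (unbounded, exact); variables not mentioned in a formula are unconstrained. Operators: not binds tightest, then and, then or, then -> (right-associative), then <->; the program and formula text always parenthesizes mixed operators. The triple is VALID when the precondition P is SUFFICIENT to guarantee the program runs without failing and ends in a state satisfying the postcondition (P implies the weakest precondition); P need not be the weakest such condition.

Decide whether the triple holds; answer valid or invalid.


Working backward. After the program, the postcondition y + 1 > 9 must hold; in canonical form it is y > 8.
Before skip: y > 8
Before y := 2*y - 3: 2*y > 11
The weakest precondition is 2*y > 11.
Check whether 2*y > 9 implies it.
Countermodel: at the initial state y = 5, the precondition holds but the weakest precondition fails.
Answer: invalid


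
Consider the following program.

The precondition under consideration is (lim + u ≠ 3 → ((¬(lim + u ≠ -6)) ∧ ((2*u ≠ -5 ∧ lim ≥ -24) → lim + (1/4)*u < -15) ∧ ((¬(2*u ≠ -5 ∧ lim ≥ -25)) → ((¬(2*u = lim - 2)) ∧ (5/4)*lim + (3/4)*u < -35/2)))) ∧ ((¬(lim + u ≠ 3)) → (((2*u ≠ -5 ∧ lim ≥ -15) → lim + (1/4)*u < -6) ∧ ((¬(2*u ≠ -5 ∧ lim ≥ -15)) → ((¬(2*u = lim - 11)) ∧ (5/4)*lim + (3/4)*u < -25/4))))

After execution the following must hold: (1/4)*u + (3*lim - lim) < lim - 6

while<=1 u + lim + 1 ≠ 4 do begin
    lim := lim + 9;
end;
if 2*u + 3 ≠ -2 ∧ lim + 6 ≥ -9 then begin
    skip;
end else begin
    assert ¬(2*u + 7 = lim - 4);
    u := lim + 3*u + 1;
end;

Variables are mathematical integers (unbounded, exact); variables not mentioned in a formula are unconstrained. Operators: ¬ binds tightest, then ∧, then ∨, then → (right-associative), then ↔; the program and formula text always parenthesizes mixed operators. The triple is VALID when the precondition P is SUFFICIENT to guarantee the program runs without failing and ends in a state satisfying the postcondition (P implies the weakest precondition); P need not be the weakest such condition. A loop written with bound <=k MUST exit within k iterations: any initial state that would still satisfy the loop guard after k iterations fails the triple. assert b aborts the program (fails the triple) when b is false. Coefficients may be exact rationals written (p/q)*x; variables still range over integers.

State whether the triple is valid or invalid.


Working backward. After the program, the postcondition (1/4)*u + (3*lim - lim) < lim - 6 must hold; in canonical form it is lim + (1/4)*u < -6.
Then branch requires lim + (1/4)*u < -6; else branch requires (¬(2*u = lim - 11)) ∧ (5/4)*lim + (3/4)*u < -25/4.
Before the if: ((2*u ≠ -5 ∧ lim ≥ -15) → lim + (1/4)*u < -6) ∧ ((¬(2*u ≠ -5 ∧ lim ≥ -15)) → ((¬(2*u = lim - 11)) ∧ (5/4)*lim + (3/4)*u < -25/4))
Before the loop (bound <=1), unroll the exhaustion recursion (WP_0 = exit-now case; WP_j = one more guarded iteration, up to j = 1):
  WP_0: (¬(lim + u ≠ 3)) ∧ ((2*u ≠ -5 ∧ lim ≥ -15) → lim + (1/4)*u < -6) ∧ ((¬(2*u ≠ -5 ∧ lim ≥ -15)) → ((¬(2*u = lim - 11)) ∧ (5/4)*lim + (3/4)*u < -25/4))
  WP_1: (lim + u ≠ 3 → ((¬(lim + u ≠ -6)) ∧ ((2*u ≠ -5 ∧ lim ≥ -24) → lim + (1/4)*u < -15) ∧ ((¬(2*u ≠ -5 ∧ lim ≥ -24)) → ((¬(2*u = lim - 2)) ∧ (5/4)*lim + (3/4)*u < -35/2)))) ∧ ((¬(lim + u ≠ 3)) → (((2*u ≠ -5 ∧ lim ≥ -15) → lim + (1/4)*u < -6) ∧ ((¬(2*u ≠ -5 ∧ lim ≥ -15)) → ((¬(2*u = lim - 11)) ∧ (5/4)*lim + (3/4)*u < -25/4))))
So before the loop: (lim + u ≠ 3 → ((¬(lim + u ≠ -6)) ∧ ((2*u ≠ -5 ∧ lim ≥ -24) → lim + (1/4)*u < -15) ∧ ((¬(2*u ≠ -5 ∧ lim ≥ -24)) → ((¬(2*u = lim - 2)) ∧ (5/4)*lim + (3/4)*u < -35/2)))) ∧ ((¬(lim + u ≠ 3)) → (((2*u ≠ -5 ∧ lim ≥ -15) → lim + (1/4)*u < -6) ∧ ((¬(2*u ≠ -5 ∧ lim ≥ -15)) → ((¬(2*u = lim - 11)) ∧ (5/4)*lim + (3/4)*u < -25/4))))
The weakest precondition is (lim + u ≠ 3 → ((¬(lim + u ≠ -6)) ∧ ((2*u ≠ -5 ∧ lim ≥ -24) → lim + (1/4)*u < -15) ∧ ((¬(2*u ≠ -5 ∧ lim ≥ -24)) → ((¬(2*u = lim - 2)) ∧ (5/4)*lim + (3/4)*u < -35/2)))) ∧ ((¬(lim + u ≠ 3)) → (((2*u ≠ -5 ∧ lim ≥ -15) → lim + (1/4)*u < -6) ∧ ((¬(2*u ≠ -5 ∧ lim ≥ -15)) → ((¬(2*u = lim - 11)) ∧ (5/4)*lim + (3/4)*u < -25/4)))).
Check whether (lim + u ≠ 3 → ((¬(lim + u ≠ -6)) ∧ ((2*u ≠ -5 ∧ lim ≥ -24) → lim + (1/4)*u < -15) ∧ ((¬(2*u ≠ -5 ∧ lim ≥ -25)) → ((¬(2*u = lim - 2)) ∧ (5/4)*lim + (3/4)*u < -35/2)))) ∧ ((¬(lim + u ≠ 3)) → (((2*u ≠ -5 ∧ lim ≥ -15) → lim + (1/4)*u < -6) ∧ ((¬(2*u ≠ -5 ∧ lim ≥ -15)) → ((¬(2*u = lim - 11)) ∧ (5/4)*lim + (3/4)*u < -25/4)))) implies it.
Countermodel: at the initial state lim = -25, u = 19, the precondition holds but the weakest precondition fails.
Answer: invalid


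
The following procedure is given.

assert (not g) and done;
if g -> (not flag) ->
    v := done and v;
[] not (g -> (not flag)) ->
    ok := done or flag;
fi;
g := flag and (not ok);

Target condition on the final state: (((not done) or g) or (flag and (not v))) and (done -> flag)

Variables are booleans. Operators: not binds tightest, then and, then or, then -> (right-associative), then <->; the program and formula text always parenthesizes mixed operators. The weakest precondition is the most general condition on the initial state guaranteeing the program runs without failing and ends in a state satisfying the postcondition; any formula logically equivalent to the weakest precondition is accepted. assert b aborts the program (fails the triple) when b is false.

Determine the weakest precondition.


Working backward. After the program, the postcondition (((not done) or g) or (flag and (not v))) and (done -> flag) must hold; in canonical form it is ((not done) or g or (flag and (not v))) and (done -> flag).
Before g := flag and (not ok): ((not done) or (flag and (not ok)) or (flag and (not v))) and (done -> flag)
Then branch requires ((not done) or (flag and (not ok)) or (flag and (not (done and v)))) and (done -> flag); else branch requires ((not done) or (flag and (not (done or flag))) or (flag and (not v))) and (done -> flag).
Before the if: ((g -> (not flag)) -> (((not done) or (flag and (not ok)) or (flag and (not (done and v)))) and (done -> flag))) and ((not (g -> (not flag))) -> (((not done) or (flag and (not (done or flag))) or (flag and (not v))) and (done -> flag)))
Before assert (not g) and done: (not g) and done and ((g -> (not flag)) -> (((not done) or (flag and (not ok)) or (flag and (not (done and v)))) and (done -> flag))) and ((not (g -> (not flag))) -> (((not done) or (flag and (not (done or flag))) or (flag and (not v))) and (done -> flag)))
Answer: WP = (not g) and done and ((g -> (not flag)) -> (((not done) or (flag and (not ok)) or (flag and (not (done and v)))) and (done -> flag))) and ((not (g -> (not flag))) -> (((not done) or (flag and (not (done or flag))) or (flag and (not v))) and (done -> flag)))


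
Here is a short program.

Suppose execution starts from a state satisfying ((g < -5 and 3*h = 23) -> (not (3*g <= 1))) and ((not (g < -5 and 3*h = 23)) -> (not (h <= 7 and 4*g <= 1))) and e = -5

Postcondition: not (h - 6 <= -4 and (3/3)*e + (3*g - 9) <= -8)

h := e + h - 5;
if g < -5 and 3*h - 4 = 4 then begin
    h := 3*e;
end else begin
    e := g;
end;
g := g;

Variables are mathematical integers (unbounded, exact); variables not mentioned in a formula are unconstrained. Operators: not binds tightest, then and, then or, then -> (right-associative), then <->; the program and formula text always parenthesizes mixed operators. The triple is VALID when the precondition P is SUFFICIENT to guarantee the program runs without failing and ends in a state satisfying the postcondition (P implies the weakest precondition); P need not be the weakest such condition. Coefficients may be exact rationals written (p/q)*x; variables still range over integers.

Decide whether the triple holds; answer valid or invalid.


Working backward. After the program, the postcondition not (h - 6 <= -4 and (3/3)*e + (3*g - 9) <= -8) must hold; in canonical form it is not (h <= 2 and e + 3*g <= 1).
Before g := g: not (h <= 2 and e + 3*g <= 1)
Then branch requires not (3*e <= 2 and e + 3*g <= 1); else branch requires not (h <= 2 and 4*g <= 1).
Before the if: ((g < -5 and 3*h = 8) -> (not (3*e <= 2 and e + 3*g <= 1))) and ((not (g < -5 and 3*h = 8)) -> (not (h <= 2 and 4*g <= 1)))
Before h := e + h - 5: ((g < -5 and 3*e + 3*h = 23) -> (not (3*e <= 2 and e + 3*g <= 1))) and ((not (g < -5 and 3*e + 3*h = 23)) -> (not (e + h <= 7 and 4*g <= 1)))
The weakest precondition is ((g < -5 and 3*e + 3*h = 23) -> (not (3*e <= 2 and e + 3*g <= 1))) and ((not (g < -5 and 3*e + 3*h = 23)) -> (not (e + h <= 7 and 4*g <= 1))).
Check whether ((g < -5 and 3*h = 23) -> (not (3*g <= 1))) and ((not (g < -5 and 3*h = 23)) -> (not (h <= 7 and 4*g <= 1))) and e = -5 implies it.
Countermodel: at the initial state e = -5, g = 0, h = 8, the precondition holds but the weakest precondition fails.
Answer: invalid


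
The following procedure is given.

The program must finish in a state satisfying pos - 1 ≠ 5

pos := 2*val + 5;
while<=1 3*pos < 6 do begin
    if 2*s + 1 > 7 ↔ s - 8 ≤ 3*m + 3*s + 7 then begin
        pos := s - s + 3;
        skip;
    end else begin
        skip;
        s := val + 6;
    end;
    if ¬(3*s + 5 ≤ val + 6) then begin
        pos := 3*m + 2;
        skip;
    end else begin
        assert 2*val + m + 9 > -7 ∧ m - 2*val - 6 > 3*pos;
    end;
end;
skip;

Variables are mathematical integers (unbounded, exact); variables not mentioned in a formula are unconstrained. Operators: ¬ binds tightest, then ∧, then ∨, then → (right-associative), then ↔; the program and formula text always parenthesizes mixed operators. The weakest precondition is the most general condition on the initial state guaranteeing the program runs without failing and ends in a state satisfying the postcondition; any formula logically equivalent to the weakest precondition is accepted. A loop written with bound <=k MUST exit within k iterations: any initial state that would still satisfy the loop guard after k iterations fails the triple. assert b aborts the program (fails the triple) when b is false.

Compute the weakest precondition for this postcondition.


Working backward. After the program, the postcondition pos - 1 ≠ 5 must hold; in canonical form it is pos ≠ 6.
Before skip: pos ≠ 6
Before the loop (bound <=1), unroll the exhaustion recursion (WP_0 = exit-now case; WP_j = one more guarded iteration, up to j = 1):
  WP_0: (¬(3*pos < 6)) ∧ pos ≠ 6
  WP_1: (3*pos < 6 → (((2*s > 6 ↔ 3*m + 2*s ≥ -15) → (((¬(3*s ≤ val + 1)) → ((¬(9*m < 0)) ∧ 3*m ≠ 4)) ∧ (3*s ≤ val + 1 → (m + 2*val > -16 ∧ m > 2*val + 15)))) ∧ ((¬(2*s > 6 ↔ 3*m + 2*s ≥ -15)) → (((¬(2*val ≤ -17)) → ((¬(9*m < 0)) ∧ 3*m ≠ 4)) ∧ (2*val ≤ -17 → (m + 2*val > -16 ∧ m > 3*pos + 2*val + 6 ∧ (¬(3*pos < 6)) ∧ pos ≠ 6)))))) ∧ ((¬(3*pos < 6)) → pos ≠ 6)
So before the loop: (3*pos < 6 → (((2*s > 6 ↔ 3*m + 2*s ≥ -15) → (((¬(3*s ≤ val + 1)) → ((¬(9*m < 0)) ∧ 3*m ≠ 4)) ∧ (3*s ≤ val + 1 → (m + 2*val > -16 ∧ m > 2*val + 15)))) ∧ ((¬(2*s > 6 ↔ 3*m + 2*s ≥ -15)) → (((¬(2*val ≤ -17)) → ((¬(9*m < 0)) ∧ 3*m ≠ 4)) ∧ (2*val ≤ -17 → (m + 2*val > -16 ∧ m > 3*pos + 2*val + 6 ∧ (¬(3*pos < 6)) ∧ pos ≠ 6)))))) ∧ ((¬(3*pos < 6)) → pos ≠ 6)
Before pos := 2*val + 5: (6*val < -9 → (((2*s > 6 ↔ 3*m + 2*s ≥ -15) → (((¬(3*s ≤ val + 1)) → ((¬(9*m < 0)) ∧ 3*m ≠ 4)) ∧ (3*s ≤ val + 1 → (m + 2*val > -16 ∧ m > 2*val + 15)))) ∧ ((¬(2*s > 6 ↔ 3*m + 2*s ≥ -15)) → (((¬(2*val ≤ -17)) → ((¬(9*m < 0)) ∧ 3*m ≠ 4)) ∧ (2*val ≤ -17 → (m + 2*val > -16 ∧ m > 8*val + 21 ∧ (¬(6*val < -9)) ∧ 2*val ≠ 1)))))) ∧ ((¬(6*val < -9)) → 2*val ≠ 1)
Answer: WP = (6*val < -9 → (((2*s > 6 ↔ 3*m + 2*s ≥ -15) → (((¬(3*s ≤ val + 1)) → ((¬(9*m < 0)) ∧ 3*m ≠ 4)) ∧ (3*s ≤ val + 1 → (m + 2*val > -16 ∧ m > 2*val + 15)))) ∧ ((¬(2*s > 6 ↔ 3*m + 2*s ≥ -15)) → (((¬(2*val ≤ -17)) → ((¬(9*m < 0)) ∧ 3*m ≠ 4)) ∧ (2*val ≤ -17 → (m + 2*val > -16 ∧ m > 8*val + 21 ∧ (¬(6*val < -9)) ∧ 2*val ≠ 1)))))) ∧ ((¬(6*val < -9)) → 2*val ≠ 1)


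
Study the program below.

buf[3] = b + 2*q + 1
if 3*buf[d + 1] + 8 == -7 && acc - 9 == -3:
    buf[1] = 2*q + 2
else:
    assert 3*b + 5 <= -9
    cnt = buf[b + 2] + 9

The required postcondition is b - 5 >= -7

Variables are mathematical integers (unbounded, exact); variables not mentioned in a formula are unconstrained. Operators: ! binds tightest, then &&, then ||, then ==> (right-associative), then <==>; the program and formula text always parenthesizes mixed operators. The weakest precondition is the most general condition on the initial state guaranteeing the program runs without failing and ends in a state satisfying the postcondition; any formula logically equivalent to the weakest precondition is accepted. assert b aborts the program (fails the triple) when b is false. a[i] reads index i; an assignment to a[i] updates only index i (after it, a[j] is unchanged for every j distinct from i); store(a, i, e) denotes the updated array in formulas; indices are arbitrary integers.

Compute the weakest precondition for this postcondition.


Working backward. After the program, the postcondition b - 5 >= -7 must hold; in canonical form it is b >= -2.
Then branch requires b >= -2; else branch requires 3*b <= -14 && b >= -2.
Before the if: ((3*buf[d + 1] == -15 && acc == 6) ==> b >= -2) && ((!(3*buf[d + 1] == -15 && acc == 6)) ==> (3*b <= -14 && b >= -2))
Before buf[3] := b + 2*q + 1: ((3*store(buf, 3, b + 2*q + 1)[d + 1] == -15 && acc == 6) ==> b >= -2) && ((!(3*store(buf, 3, b + 2*q + 1)[d + 1] == -15 && acc == 6)) ==> (3*b <= -14 && b >= -2))
Answer: WP = ((3*store(buf, 3, b + 2*q + 1)[d + 1] == -15 && acc == 6) ==> b >= -2) && ((!(3*store(buf, 3, b + 2*q + 1)[d + 1] == -15 && acc == 6)) ==> (3*b <= -14 && b >= -2))


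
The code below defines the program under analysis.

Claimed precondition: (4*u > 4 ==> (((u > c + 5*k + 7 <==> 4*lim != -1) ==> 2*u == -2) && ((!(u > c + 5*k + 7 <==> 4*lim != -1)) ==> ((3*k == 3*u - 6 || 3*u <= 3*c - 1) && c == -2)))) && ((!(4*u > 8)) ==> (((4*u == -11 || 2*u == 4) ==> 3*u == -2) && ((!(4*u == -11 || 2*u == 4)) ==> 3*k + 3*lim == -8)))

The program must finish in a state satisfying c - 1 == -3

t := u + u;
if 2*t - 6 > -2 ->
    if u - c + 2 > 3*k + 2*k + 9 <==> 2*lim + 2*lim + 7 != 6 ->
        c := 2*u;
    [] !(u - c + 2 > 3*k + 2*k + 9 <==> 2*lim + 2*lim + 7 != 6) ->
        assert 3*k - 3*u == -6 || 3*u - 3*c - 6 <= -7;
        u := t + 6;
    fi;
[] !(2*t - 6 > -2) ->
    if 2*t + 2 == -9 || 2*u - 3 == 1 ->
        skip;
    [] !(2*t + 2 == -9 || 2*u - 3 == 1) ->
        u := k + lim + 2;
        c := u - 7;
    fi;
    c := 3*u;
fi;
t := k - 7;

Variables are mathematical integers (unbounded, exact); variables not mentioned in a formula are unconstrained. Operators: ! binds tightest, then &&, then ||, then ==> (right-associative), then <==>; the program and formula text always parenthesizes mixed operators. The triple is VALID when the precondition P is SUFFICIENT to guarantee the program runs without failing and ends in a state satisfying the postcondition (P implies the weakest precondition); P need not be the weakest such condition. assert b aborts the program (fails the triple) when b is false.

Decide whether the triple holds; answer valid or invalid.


Working backward. After the program, the postcondition c - 1 == -3 must hold; in canonical form it is c == -2.
Before t := k - 7: c == -2
Then branch requires ((u > c + 5*k + 7 <==> 4*lim != -1) ==> 2*u == -2) && ((!(u > c + 5*k + 7 <==> 4*lim != -1)) ==> ((3*k == 3*u - 6 || 3*u <= 3*c - 1) && c == -2)); else branch requires ((2*t == -11 || 2*u == 4) ==> 3*u == -2) && ((!(2*t == -11 || 2*u == 4)) ==> 3*k + 3*lim == -8).
Before the if: (2*t > 4 ==> (((u > c + 5*k + 7 <==> 4*lim != -1) ==> 2*u == -2) && ((!(u > c + 5*k + 7 <==> 4*lim != -1)) ==> ((3*k == 3*u - 6 || 3*u <= 3*c - 1) && c == -2)))) && ((!(2*t > 4)) ==> (((2*t == -11 || 2*u == 4) ==> 3*u == -2) && ((!(2*t == -11 || 2*u == 4)) ==> 3*k + 3*lim == -8)))
Before t := u + u: (4*u > 4 ==> (((u > c + 5*k + 7 <==> 4*lim != -1) ==> 2*u == -2) && ((!(u > c + 5*k + 7 <==> 4*lim != -1)) ==> ((3*k == 3*u - 6 || 3*u <= 3*c - 1) && c == -2)))) && ((!(4*u > 4)) ==> (((4*u == -11 || 2*u == 4) ==> 3*u == -2) && ((!(4*u == -11 || 2*u == 4)) ==> 3*k + 3*lim == -8)))
The weakest precondition is (4*u > 4 ==> (((u > c + 5*k + 7 <==> 4*lim != -1) ==> 2*u == -2) && ((!(u > c + 5*k + 7 <==> 4*lim != -1)) ==> ((3*k == 3*u - 6 || 3*u <= 3*c - 1) && c == -2)))) && ((!(4*u > 4)) ==> (((4*u == -11 || 2*u == 4) ==> 3*u == -2) && ((!(4*u == -11 || 2*u == 4)) ==> 3*k + 3*lim == -8))).
Check whether (4*u > 4 ==> (((u > c + 5*k + 7 <==> 4*lim != -1) ==> 2*u == -2) && ((!(u > c + 5*k + 7 <==> 4*lim != -1)) ==> ((3*k == 3*u - 6 || 3*u <= 3*c - 1) && c == -2)))) && ((!(4*u > 8)) ==> (((4*u == -11 || 2*u == 4) ==> 3*u == -2) && ((!(4*u == -11 || 2*u == 4)) ==> 3*k + 3*lim == -8))) implies it.
Every state satisfying the precondition satisfies the weakest precondition: the implication holds.
Answer: valid
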